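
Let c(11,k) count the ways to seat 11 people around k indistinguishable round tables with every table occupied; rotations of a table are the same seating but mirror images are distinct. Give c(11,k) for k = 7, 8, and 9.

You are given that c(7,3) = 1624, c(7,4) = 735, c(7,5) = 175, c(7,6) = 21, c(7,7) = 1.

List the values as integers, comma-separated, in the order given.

[8] T[8,4]:7*735+1624=6769 · T[8,5]:7*175+735=1960 · T[8,6]:7*21+175=322 · T[8,7]:7*1+21=28 · T[8,8]:7*0+1=1
[9] T[9,5]:8*1960+6769=22449 · T[9,6]:8*322+1960=4536 · T[9,7]:8*28+322=546 · T[9,8]:8*1+28=36 · T[9,9]:8*0+1=1
[10] T[10,6]:9*4536+22449=63273 · T[10,7]:9*546+4536=9450 · T[10,8]:9*36+546=870 · T[10,9]:9*1+36=45
[11] T[11,7]:10*9450+63273=157773 · T[11,8]:10*870+9450=18150 · T[11,9]:10*45+870=1320
Read c(11,7) = 157773, c(11,8) = 18150, c(11,9) = 1320.

157773, 18150, 1320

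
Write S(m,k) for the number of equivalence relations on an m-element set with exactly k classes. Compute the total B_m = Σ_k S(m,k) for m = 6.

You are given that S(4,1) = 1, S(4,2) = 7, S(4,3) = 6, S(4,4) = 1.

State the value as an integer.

[5] T[5,1]:1*1+0=1 · T[5,2]:2*7+1=15 · T[5,3]:3*6+7=25 · T[5,4]:4*1+6=10 · T[5,5]:5*0+1=1
[6] T[6,1]:1*1+0=1 · T[6,2]:2*15+1=31 · T[6,3]:3*25+15=90 · T[6,4]:4*10+25=65 · T[6,5]:5*1+10=15 · T[6,6]:6*0+1=1
B_6 = ΣS(6,k) = 1+31+90+65+15+1 = 203

203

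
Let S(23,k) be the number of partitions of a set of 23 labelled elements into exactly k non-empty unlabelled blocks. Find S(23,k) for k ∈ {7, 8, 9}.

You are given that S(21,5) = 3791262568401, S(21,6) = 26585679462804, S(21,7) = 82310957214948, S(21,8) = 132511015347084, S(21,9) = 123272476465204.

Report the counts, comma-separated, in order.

i=22: T(22,6)=3791262568401+6·26585679462804=163305339345225 | T(22,7)=26585679462804+7·82310957214948=602762379967440 | T(22,8)=82310957214948+8·132511015347084=1142399079991620 | T(22,9)=132511015347084+9·123272476465204=1241963303533920
i=23: T(23,7)=163305339345225+7·602762379967440=4382641999117305 | T(23,8)=602762379967440+8·1142399079991620=9741955019900400 | T(23,9)=1142399079991620+9·1241963303533920=12320068811796900
Read S(23,7) = 4382641999117305, S(23,8) = 9741955019900400, S(23,9) = 12320068811796900.

4382641999117305, 9741955019900400, 12320068811796900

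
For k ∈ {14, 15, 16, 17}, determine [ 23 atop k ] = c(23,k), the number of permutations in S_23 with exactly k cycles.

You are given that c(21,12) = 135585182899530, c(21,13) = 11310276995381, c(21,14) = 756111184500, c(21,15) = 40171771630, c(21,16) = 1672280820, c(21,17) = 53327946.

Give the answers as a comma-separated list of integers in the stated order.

971250460939913, 62382416421941, 3256091103430, 136717357942

r22: T_22,13=21×11310276995381+135585182899530=373100999802531; T_22,14=21×756111184500+11310276995381=27188611869881; T_22,15=21×40171771630+756111184500=1599718388730; T_22,16=21×1672280820+40171771630=75289668850; T_22,17=21×53327946+1672280820=2792167686
r23: T_23,14=22×27188611869881+373100999802531=971250460939913; T_23,15=22×1599718388730+27188611869881=62382416421941; T_23,16=22×75289668850+1599718388730=3256091103430; T_23,17=22×2792167686+75289668850=136717357942
Read c(23,14) = 971250460939913, c(23,15) = 62382416421941, c(23,16) = 3256091103430, c(23,17) = 136717357942.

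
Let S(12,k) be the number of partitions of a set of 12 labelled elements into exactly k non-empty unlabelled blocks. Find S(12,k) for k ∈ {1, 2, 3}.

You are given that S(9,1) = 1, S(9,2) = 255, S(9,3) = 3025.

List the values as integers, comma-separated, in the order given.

r10: T_10,1=1×1+0=1; T_10,2=2×255+1=511; T_10,3=3×3025+255=9330
r11: T_11,1=1×1+0=1; T_11,2=2×511+1=1023; T_11,3=3×9330+511=28501
r12: T_12,1=1×1+0=1; T_12,2=2×1023+1=2047; T_12,3=3×28501+1023=86526
Read S(12,1) = 1, S(12,2) = 2047, S(12,3) = 86526.

1, 2047, 86526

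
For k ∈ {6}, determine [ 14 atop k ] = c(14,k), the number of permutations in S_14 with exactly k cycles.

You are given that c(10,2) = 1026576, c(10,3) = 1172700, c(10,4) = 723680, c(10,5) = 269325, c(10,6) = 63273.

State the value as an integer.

[11] T[11,3]:10*1172700+1026576=12753576 · T[11,4]:10*723680+1172700=8409500 · T[11,5]:10*269325+723680=3416930 · T[11,6]:10*63273+269325=902055
[12] T[12,4]:11*8409500+12753576=105258076 · T[12,5]:11*3416930+8409500=45995730 · T[12,6]:11*902055+3416930=13339535
[13] T[13,5]:12*45995730+105258076=657206836 · T[13,6]:12*13339535+45995730=206070150
[14] T[14,6]:13*206070150+657206836=3336118786
Read c(14,6) = 3336118786.

3336118786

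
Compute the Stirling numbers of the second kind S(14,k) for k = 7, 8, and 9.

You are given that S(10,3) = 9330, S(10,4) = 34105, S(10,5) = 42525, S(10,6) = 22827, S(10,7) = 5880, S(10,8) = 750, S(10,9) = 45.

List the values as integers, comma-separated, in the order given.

49329280, 20912320, 5135130

row 11: T[11][4]=4·34105+9330=145750  T[11][5]=5·42525+34105=246730  T[11][6]=6·22827+42525=179487  T[11][7]=7·5880+22827=63987  T[11][8]=8·750+5880=11880  T[11][9]=9·45+750=1155
row 12: T[12][5]=5·246730+145750=1379400  T[12][6]=6·179487+246730=1323652  T[12][7]=7·63987+179487=627396  T[12][8]=8·11880+63987=159027  T[12][9]=9·1155+11880=22275
row 13: T[13][6]=6·1323652+1379400=9321312  T[13][7]=7·627396+1323652=5715424  T[13][8]=8·159027+627396=1899612  T[13][9]=9·22275+159027=359502
row 14: T[14][7]=7·5715424+9321312=49329280  T[14][8]=8·1899612+5715424=20912320  T[14][9]=9·359502+1899612=5135130
Read S(14,7) = 49329280, S(14,8) = 20912320, S(14,9) = 5135130.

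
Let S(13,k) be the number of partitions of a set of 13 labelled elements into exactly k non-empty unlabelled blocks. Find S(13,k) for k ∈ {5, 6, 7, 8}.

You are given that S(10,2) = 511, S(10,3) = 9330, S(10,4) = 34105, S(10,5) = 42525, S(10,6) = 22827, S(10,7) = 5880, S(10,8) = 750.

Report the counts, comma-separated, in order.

7508501, 9321312, 5715424, 1899612

i=11: T(11,3)=511+3·9330=28501 | T(11,4)=9330+4·34105=145750 | T(11,5)=34105+5·42525=246730 | T(11,6)=42525+6·22827=179487 | T(11,7)=22827+7·5880=63987 | T(11,8)=5880+8·750=11880
i=12: T(12,4)=28501+4·145750=611501 | T(12,5)=145750+5·246730=1379400 | T(12,6)=246730+6·179487=1323652 | T(12,7)=179487+7·63987=627396 | T(12,8)=63987+8·11880=159027
i=13: T(13,5)=611501+5·1379400=7508501 | T(13,6)=1379400+6·1323652=9321312 | T(13,7)=1323652+7·627396=5715424 | T(13,8)=627396+8·159027=1899612
Read S(13,5) = 7508501, S(13,6) = 9321312, S(13,7) = 5715424, S(13,8) = 1899612.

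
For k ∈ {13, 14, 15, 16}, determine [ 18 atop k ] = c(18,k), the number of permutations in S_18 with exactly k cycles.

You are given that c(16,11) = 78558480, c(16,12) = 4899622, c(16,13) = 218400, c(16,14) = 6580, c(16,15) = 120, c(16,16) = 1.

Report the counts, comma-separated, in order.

299650806, 13896582, 468180, 10812

i=17: T(17,12)=78558480+16·4899622=156952432 | T(17,13)=4899622+16·218400=8394022 | T(17,14)=218400+16·6580=323680 | T(17,15)=6580+16·120=8500 | T(17,16)=120+16·1=136
i=18: T(18,13)=156952432+17·8394022=299650806 | T(18,14)=8394022+17·323680=13896582 | T(18,15)=323680+17·8500=468180 | T(18,16)=8500+17·136=10812
Read c(18,13) = 299650806, c(18,14) = 13896582, c(18,15) = 468180, c(18,16) = 10812.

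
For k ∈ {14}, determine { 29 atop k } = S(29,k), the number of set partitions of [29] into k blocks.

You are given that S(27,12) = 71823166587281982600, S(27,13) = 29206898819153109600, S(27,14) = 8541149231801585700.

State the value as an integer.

2534474684137526739000

[28] T[28,13]:13*29206898819153109600+71823166587281982600=451512851236272407400 · T[28,14]:14*8541149231801585700+29206898819153109600=148782988064375309400
[29] T[29,14]:14*148782988064375309400+451512851236272407400=2534474684137526739000
Read S(29,14) = 2534474684137526739000.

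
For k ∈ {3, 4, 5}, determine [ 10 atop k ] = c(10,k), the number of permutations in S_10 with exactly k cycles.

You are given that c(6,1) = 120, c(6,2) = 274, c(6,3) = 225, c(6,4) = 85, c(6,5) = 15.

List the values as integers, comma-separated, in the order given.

1172700, 723680, 269325

i=7: T(7,1)=0+6·120=720 | T(7,2)=120+6·274=1764 | T(7,3)=274+6·225=1624 | T(7,4)=225+6·85=735 | T(7,5)=85+6·15=175
i=8: T(8,1)=0+7·720=5040 | T(8,2)=720+7·1764=13068 | T(8,3)=1764+7·1624=13132 | T(8,4)=1624+7·735=6769 | T(8,5)=735+7·175=1960
i=9: T(9,2)=5040+8·13068=109584 | T(9,3)=13068+8·13132=118124 | T(9,4)=13132+8·6769=67284 | T(9,5)=6769+8·1960=22449
i=10: T(10,3)=109584+9·118124=1172700 | T(10,4)=118124+9·67284=723680 | T(10,5)=67284+9·22449=269325
Read c(10,3) = 1172700, c(10,4) = 723680, c(10,5) = 269325.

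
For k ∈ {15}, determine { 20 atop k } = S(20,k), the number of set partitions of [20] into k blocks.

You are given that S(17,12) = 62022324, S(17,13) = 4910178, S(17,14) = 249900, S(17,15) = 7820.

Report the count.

452329200

@18  (18,13):4910178·13+62022324→125854638, (18,14):249900·14+4910178→8408778, (18,15):7820·15+249900→367200
@19  (19,14):8408778·14+125854638→243577530, (19,15):367200·15+8408778→13916778
@20  (20,15):13916778·15+243577530→452329200
Read S(20,15) = 452329200.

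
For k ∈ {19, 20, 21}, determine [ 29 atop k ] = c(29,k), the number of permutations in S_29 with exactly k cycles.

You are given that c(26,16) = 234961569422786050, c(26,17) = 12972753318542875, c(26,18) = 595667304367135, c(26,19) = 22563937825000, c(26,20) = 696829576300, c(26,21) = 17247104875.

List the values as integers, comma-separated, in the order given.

[27] T[27,17]:26*12972753318542875+234961569422786050=572253155704900800 · T[27,18]:26*595667304367135+12972753318542875=28460103232088385 · T[27,19]:26*22563937825000+595667304367135=1182329687817135 · T[27,20]:26*696829576300+22563937825000=40681506808800 · T[27,21]:26*17247104875+696829576300=1145254303050
[28] T[28,18]:27*28460103232088385+572253155704900800=1340675942971287195 · T[28,19]:27*1182329687817135+28460103232088385=60383004803151030 · T[28,20]:27*40681506808800+1182329687817135=2280730371654735 · T[28,21]:27*1145254303050+40681506808800=71603372991150
[29] T[29,19]:28*60383004803151030+1340675942971287195=3031400077459516035 · T[29,20]:28*2280730371654735+60383004803151030=124243455209483610 · T[29,21]:28*71603372991150+2280730371654735=4285624815406935
Read c(29,19) = 3031400077459516035, c(29,20) = 124243455209483610, c(29,21) = 4285624815406935.

3031400077459516035, 124243455209483610, 4285624815406935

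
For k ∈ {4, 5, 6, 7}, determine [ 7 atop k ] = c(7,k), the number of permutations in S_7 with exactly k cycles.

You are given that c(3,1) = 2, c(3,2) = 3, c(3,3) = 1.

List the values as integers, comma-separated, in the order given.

[4] T[4,1]:3*2+0=6 · T[4,2]:3*3+2=11 · T[4,3]:3*1+3=6 · T[4,4]:3*0+1=1
[5] T[5,2]:4*11+6=50 · T[5,3]:4*6+11=35 · T[5,4]:4*1+6=10 · T[5,5]:4*0+1=1
[6] T[6,3]:5*35+50=225 · T[6,4]:5*10+35=85 · T[6,5]:5*1+10=15 · T[6,6]:5*0+1=1
[7] T[7,4]:6*85+225=735 · T[7,5]:6*15+85=175 · T[7,6]:6*1+15=21 · T[7,7]:6*0+1=1
Read c(7,4) = 735, c(7,5) = 175, c(7,6) = 21, c(7,7) = 1.

735, 175, 21, 1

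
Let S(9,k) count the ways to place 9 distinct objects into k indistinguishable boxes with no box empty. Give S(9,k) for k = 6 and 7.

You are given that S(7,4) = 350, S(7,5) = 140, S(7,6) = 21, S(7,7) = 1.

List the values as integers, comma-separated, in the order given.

row 8: T[8][5]=5·140+350=1050  T[8][6]=6·21+140=266  T[8][7]=7·1+21=28
row 9: T[9][6]=6·266+1050=2646  T[9][7]=7·28+266=462
Read S(9,6) = 2646, S(9,7) = 462.

2646, 462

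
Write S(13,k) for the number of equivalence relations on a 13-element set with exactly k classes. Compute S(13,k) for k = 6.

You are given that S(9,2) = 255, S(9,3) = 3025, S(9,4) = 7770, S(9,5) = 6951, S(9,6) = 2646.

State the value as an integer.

i=10: T(10,3)=255+3·3025=9330 | T(10,4)=3025+4·7770=34105 | T(10,5)=7770+5·6951=42525 | T(10,6)=6951+6·2646=22827
i=11: T(11,4)=9330+4·34105=145750 | T(11,5)=34105+5·42525=246730 | T(11,6)=42525+6·22827=179487
i=12: T(12,5)=145750+5·246730=1379400 | T(12,6)=246730+6·179487=1323652
i=13: T(13,6)=1379400+6·1323652=9321312
Read S(13,6) = 9321312.

9321312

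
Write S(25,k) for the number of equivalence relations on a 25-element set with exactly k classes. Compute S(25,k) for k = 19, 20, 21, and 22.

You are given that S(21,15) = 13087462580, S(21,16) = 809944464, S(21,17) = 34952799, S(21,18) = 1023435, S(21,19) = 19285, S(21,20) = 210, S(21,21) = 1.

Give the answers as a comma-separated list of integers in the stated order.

row 22: T[22][16]=16·809944464+13087462580=26046574004  T[22][17]=17·34952799+809944464=1404142047  T[22][18]=18·1023435+34952799=53374629  T[22][19]=19·19285+1023435=1389850  T[22][20]=20·210+19285=23485  T[22][21]=21·1+210=231  T[22][22]=22·0+1=1
row 23: T[23][17]=17·1404142047+26046574004=49916988803  T[23][18]=18·53374629+1404142047=2364885369  T[23][19]=19·1389850+53374629=79781779  T[23][20]=20·23485+1389850=1859550  T[23][21]=21·231+23485=28336  T[23][22]=22·1+231=253
row 24: T[24][18]=18·2364885369+49916988803=92484925445  T[24][19]=19·79781779+2364885369=3880739170  T[24][20]=20·1859550+79781779=116972779  T[24][21]=21·28336+1859550=2454606  T[24][22]=22·253+28336=33902
row 25: T[25][19]=19·3880739170+92484925445=166218969675  T[25][20]=20·116972779+3880739170=6220194750  T[25][21]=21·2454606+116972779=168519505  T[25][22]=22·33902+2454606=3200450
Read S(25,19) = 166218969675, S(25,20) = 6220194750, S(25,21) = 168519505, S(25,22) = 3200450.

166218969675, 6220194750, 168519505, 3200450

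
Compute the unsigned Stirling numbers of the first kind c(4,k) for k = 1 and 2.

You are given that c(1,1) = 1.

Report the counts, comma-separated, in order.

@2  (2,1):1·1+0→1, (2,2):0·1+1→1
@3  (3,1):1·2+0→2, (3,2):1·2+1→3
@4  (4,1):2·3+0→6, (4,2):3·3+2→11
Read c(4,1) = 6, c(4,2) = 11.

6, 11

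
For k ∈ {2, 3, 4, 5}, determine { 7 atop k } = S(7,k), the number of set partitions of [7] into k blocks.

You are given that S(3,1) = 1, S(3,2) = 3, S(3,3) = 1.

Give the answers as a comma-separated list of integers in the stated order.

i=4: T(4,1)=0+1·1=1 | T(4,2)=1+2·3=7 | T(4,3)=3+3·1=6 | T(4,4)=1+4·0=1
i=5: T(5,1)=0+1·1=1 | T(5,2)=1+2·7=15 | T(5,3)=7+3·6=25 | T(5,4)=6+4·1=10 | T(5,5)=1+5·0=1
i=6: T(6,1)=0+1·1=1 | T(6,2)=1+2·15=31 | T(6,3)=15+3·25=90 | T(6,4)=25+4·10=65 | T(6,5)=10+5·1=15
i=7: T(7,2)=1+2·31=63 | T(7,3)=31+3·90=301 | T(7,4)=90+4·65=350 | T(7,5)=65+5·15=140
Read S(7,2) = 63, S(7,3) = 301, S(7,4) = 350, S(7,5) = 140.

63, 301, 350, 140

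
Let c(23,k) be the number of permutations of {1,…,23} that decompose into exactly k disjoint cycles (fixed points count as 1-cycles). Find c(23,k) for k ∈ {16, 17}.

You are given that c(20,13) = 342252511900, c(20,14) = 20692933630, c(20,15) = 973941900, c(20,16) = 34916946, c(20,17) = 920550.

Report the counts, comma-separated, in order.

r21: T_21,14=20×20692933630+342252511900=756111184500; T_21,15=20×973941900+20692933630=40171771630; T_21,16=20×34916946+973941900=1672280820; T_21,17=20×920550+34916946=53327946
r22: T_22,15=21×40171771630+756111184500=1599718388730; T_22,16=21×1672280820+40171771630=75289668850; T_22,17=21×53327946+1672280820=2792167686
r23: T_23,16=22×75289668850+1599718388730=3256091103430; T_23,17=22×2792167686+75289668850=136717357942
Read c(23,16) = 3256091103430, c(23,17) = 136717357942.

3256091103430, 136717357942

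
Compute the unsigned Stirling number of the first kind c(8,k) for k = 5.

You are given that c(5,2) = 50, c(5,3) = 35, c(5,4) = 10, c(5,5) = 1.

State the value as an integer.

1960

@6  (6,3):35·5+50→225, (6,4):10·5+35→85, (6,5):1·5+10→15
@7  (7,4):85·6+225→735, (7,5):15·6+85→175
@8  (8,5):175·7+735→1960
Read c(8,5) = 1960.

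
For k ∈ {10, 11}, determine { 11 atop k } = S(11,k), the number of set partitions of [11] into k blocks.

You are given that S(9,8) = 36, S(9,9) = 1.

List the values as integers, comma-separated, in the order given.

i=10: T(10,9)=36+9·1=45 | T(10,10)=1+10·0=1
i=11: T(11,10)=45+10·1=55 | T(11,11)=1+11·0=1
Read S(11,10) = 55, S(11,11) = 1.

55, 1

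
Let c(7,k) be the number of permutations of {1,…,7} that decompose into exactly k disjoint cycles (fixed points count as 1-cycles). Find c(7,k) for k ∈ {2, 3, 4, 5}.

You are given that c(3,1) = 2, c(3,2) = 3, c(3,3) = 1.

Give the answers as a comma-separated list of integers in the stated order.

[4] T[4,1]:3*2+0=6 · T[4,2]:3*3+2=11 · T[4,3]:3*1+3=6 · T[4,4]:3*0+1=1
[5] T[5,1]:4*6+0=24 · T[5,2]:4*11+6=50 · T[5,3]:4*6+11=35 · T[5,4]:4*1+6=10 · T[5,5]:4*0+1=1
[6] T[6,1]:5*24+0=120 · T[6,2]:5*50+24=274 · T[6,3]:5*35+50=225 · T[6,4]:5*10+35=85 · T[6,5]:5*1+10=15
[7] T[7,2]:6*274+120=1764 · T[7,3]:6*225+274=1624 · T[7,4]:6*85+225=735 · T[7,5]:6*15+85=175
Read c(7,2) = 1764, c(7,3) = 1624, c(7,4) = 735, c(7,5) = 175.

1764, 1624, 735, 175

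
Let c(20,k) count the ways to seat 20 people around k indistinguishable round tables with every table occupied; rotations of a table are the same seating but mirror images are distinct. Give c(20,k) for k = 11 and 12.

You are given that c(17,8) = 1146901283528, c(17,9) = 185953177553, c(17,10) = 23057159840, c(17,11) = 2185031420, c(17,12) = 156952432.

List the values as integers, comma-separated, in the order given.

46280647751910, 4465226757381

i=18: T(18,9)=1146901283528+17·185953177553=4308105301929 | T(18,10)=185953177553+17·23057159840=577924894833 | T(18,11)=23057159840+17·2185031420=60202693980 | T(18,12)=2185031420+17·156952432=4853222764
i=19: T(19,10)=4308105301929+18·577924894833=14710753408923 | T(19,11)=577924894833+18·60202693980=1661573386473 | T(19,12)=60202693980+18·4853222764=147560703732
i=20: T(20,11)=14710753408923+19·1661573386473=46280647751910 | T(20,12)=1661573386473+19·147560703732=4465226757381
Read c(20,11) = 46280647751910, c(20,12) = 4465226757381.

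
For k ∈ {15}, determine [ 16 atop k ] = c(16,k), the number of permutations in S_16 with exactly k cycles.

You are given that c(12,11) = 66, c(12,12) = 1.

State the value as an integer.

r13: T_13,12=12×1+66=78; T_13,13=12×0+1=1
r14: T_14,13=13×1+78=91; T_14,14=13×0+1=1
r15: T_15,14=14×1+91=105; T_15,15=14×0+1=1
r16: T_16,15=15×1+105=120
Read c(16,15) = 120.

120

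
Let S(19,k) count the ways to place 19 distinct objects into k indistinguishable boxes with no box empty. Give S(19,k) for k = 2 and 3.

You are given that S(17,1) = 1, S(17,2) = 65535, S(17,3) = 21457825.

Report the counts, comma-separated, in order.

[18] T[18,1]:1*1+0=1 · T[18,2]:2*65535+1=131071 · T[18,3]:3*21457825+65535=64439010
[19] T[19,2]:2*131071+1=262143 · T[19,3]:3*64439010+131071=193448101
Read S(19,2) = 262143, S(19,3) = 193448101.

262143, 193448101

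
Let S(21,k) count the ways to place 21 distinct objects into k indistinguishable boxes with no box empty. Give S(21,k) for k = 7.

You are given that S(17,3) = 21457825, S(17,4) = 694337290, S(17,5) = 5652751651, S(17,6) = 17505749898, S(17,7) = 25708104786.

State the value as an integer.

82310957214948

@18  (18,4):694337290·4+21457825→2798806985, (18,5):5652751651·5+694337290→28958095545, (18,6):17505749898·6+5652751651→110687251039, (18,7):25708104786·7+17505749898→197462483400
@19  (19,5):28958095545·5+2798806985→147589284710, (19,6):110687251039·6+28958095545→693081601779, (19,7):197462483400·7+110687251039→1492924634839
@20  (20,6):693081601779·6+147589284710→4306078895384, (20,7):1492924634839·7+693081601779→11143554045652
@21  (21,7):11143554045652·7+4306078895384→82310957214948
Read S(21,7) = 82310957214948.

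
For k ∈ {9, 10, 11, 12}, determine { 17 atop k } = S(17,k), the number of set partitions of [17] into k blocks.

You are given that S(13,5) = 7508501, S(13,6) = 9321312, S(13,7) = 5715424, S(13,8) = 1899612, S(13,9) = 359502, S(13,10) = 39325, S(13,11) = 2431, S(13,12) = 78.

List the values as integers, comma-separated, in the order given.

row 14: T[14][6]=6·9321312+7508501=63436373  T[14][7]=7·5715424+9321312=49329280  T[14][8]=8·1899612+5715424=20912320  T[14][9]=9·359502+1899612=5135130  T[14][10]=10·39325+359502=752752  T[14][11]=11·2431+39325=66066  T[14][12]=12·78+2431=3367
row 15: T[15][7]=7·49329280+63436373=408741333  T[15][8]=8·20912320+49329280=216627840  T[15][9]=9·5135130+20912320=67128490  T[15][10]=10·752752+5135130=12662650  T[15][11]=11·66066+752752=1479478  T[15][12]=12·3367+66066=106470
row 16: T[16][8]=8·216627840+408741333=2141764053  T[16][9]=9·67128490+216627840=820784250  T[16][10]=10·12662650+67128490=193754990  T[16][11]=11·1479478+12662650=28936908  T[16][12]=12·106470+1479478=2757118
row 17: T[17][9]=9·820784250+2141764053=9528822303  T[17][10]=10·193754990+820784250=2758334150  T[17][11]=11·28936908+193754990=512060978  T[17][12]=12·2757118+28936908=62022324
Read S(17,9) = 9528822303, S(17,10) = 2758334150, S(17,11) = 512060978, S(17,12) = 62022324.

9528822303, 2758334150, 512060978, 62022324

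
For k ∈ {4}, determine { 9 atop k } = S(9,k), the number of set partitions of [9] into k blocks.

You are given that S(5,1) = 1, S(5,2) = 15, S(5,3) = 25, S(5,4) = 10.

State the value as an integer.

@6  (6,1):1·1+0→1, (6,2):15·2+1→31, (6,3):25·3+15→90, (6,4):10·4+25→65
@7  (7,2):31·2+1→63, (7,3):90·3+31→301, (7,4):65·4+90→350
@8  (8,3):301·3+63→966, (8,4):350·4+301→1701
@9  (9,4):1701·4+966→7770
Read S(9,4) = 7770.

7770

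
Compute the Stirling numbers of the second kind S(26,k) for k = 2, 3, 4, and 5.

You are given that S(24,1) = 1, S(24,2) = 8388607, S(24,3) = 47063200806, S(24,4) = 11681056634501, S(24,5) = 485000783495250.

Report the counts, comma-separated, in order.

@25  (25,1):1·1+0→1, (25,2):8388607·2+1→16777215, (25,3):47063200806·3+8388607→141197991025, (25,4):11681056634501·4+47063200806→46771289738810, (25,5):485000783495250·5+11681056634501→2436684974110751
@26  (26,2):16777215·2+1→33554431, (26,3):141197991025·3+16777215→423610750290, (26,4):46771289738810·4+141197991025→187226356946265, (26,5):2436684974110751·5+46771289738810→12230196160292565
Read S(26,2) = 33554431, S(26,3) = 423610750290, S(26,4) = 187226356946265, S(26,5) = 12230196160292565.

33554431, 423610750290, 187226356946265, 12230196160292565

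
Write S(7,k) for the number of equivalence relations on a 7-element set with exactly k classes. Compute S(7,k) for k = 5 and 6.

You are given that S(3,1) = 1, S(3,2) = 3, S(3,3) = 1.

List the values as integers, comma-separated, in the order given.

140, 21

row 4: T[4][2]=2·3+1=7  T[4][3]=3·1+3=6  T[4][4]=4·0+1=1
row 5: T[5][3]=3·6+7=25  T[5][4]=4·1+6=10  T[5][5]=5·0+1=1
row 6: T[6][4]=4·10+25=65  T[6][5]=5·1+10=15  T[6][6]=6·0+1=1
row 7: T[7][5]=5·15+65=140  T[7][6]=6·1+15=21
Read S(7,5) = 140, S(7,6) = 21.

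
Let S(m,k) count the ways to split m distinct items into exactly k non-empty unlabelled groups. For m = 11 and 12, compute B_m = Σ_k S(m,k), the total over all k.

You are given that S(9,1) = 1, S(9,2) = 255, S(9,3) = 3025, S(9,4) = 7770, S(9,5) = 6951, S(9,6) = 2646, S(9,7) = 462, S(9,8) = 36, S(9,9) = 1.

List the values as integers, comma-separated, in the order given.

[10] T[10,1]:1*1+0=1 · T[10,2]:2*255+1=511 · T[10,3]:3*3025+255=9330 · T[10,4]:4*7770+3025=34105 · T[10,5]:5*6951+7770=42525 · T[10,6]:6*2646+6951=22827 · T[10,7]:7*462+2646=5880 · T[10,8]:8*36+462=750 · T[10,9]:9*1+36=45 · T[10,10]:10*0+1=1
[11] T[11,1]:1*1+0=1 · T[11,2]:2*511+1=1023 · T[11,3]:3*9330+511=28501 · T[11,4]:4*34105+9330=145750 · T[11,5]:5*42525+34105=246730 · T[11,6]:6*22827+42525=179487 · T[11,7]:7*5880+22827=63987 · T[11,8]:8*750+5880=11880 · T[11,9]:9*45+750=1155 · T[11,10]:10*1+45=55 · T[11,11]:11*0+1=1
[12] T[12,1]:1*1+0=1 · T[12,2]:2*1023+1=2047 · T[12,3]:3*28501+1023=86526 · T[12,4]:4*145750+28501=611501 · T[12,5]:5*246730+145750=1379400 · T[12,6]:6*179487+246730=1323652 · T[12,7]:7*63987+179487=627396 · T[12,8]:8*11880+63987=159027 · T[12,9]:9*1155+11880=22275 · T[12,10]:10*55+1155=1705 · T[12,11]:11*1+55=66 · T[12,12]:12*0+1=1
B_11 = ΣS(11,k) = 1+1023+28501+145750+246730+179487+63987+11880+1155+55+1 = 678570
B_12 = ΣS(12,k) = 1+2047+86526+611501+1379400+1323652+627396+159027+22275+1705+66+1 = 4213597

678570, 4213597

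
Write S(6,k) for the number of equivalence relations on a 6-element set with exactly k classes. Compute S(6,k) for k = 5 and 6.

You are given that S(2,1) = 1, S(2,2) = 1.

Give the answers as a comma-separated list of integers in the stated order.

15, 1

r3: T_3,2=2×1+1=3; T_3,3=3×0+1=1
r4: T_4,3=3×1+3=6; T_4,4=4×0+1=1
r5: T_5,4=4×1+6=10; T_5,5=5×0+1=1
r6: T_6,5=5×1+10=15; T_6,6=6×0+1=1
Read S(6,5) = 15, S(6,6) = 1.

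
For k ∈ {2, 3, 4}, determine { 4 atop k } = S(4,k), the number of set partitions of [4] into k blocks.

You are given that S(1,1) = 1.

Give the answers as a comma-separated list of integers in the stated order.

7, 6, 1

i=2: T(2,1)=0+1·1=1 | T(2,2)=1+2·0=1
i=3: T(3,1)=0+1·1=1 | T(3,2)=1+2·1=3 | T(3,3)=1+3·0=1
i=4: T(4,2)=1+2·3=7 | T(4,3)=3+3·1=6 | T(4,4)=1+4·0=1
Read S(4,2) = 7, S(4,3) = 6, S(4,4) = 1.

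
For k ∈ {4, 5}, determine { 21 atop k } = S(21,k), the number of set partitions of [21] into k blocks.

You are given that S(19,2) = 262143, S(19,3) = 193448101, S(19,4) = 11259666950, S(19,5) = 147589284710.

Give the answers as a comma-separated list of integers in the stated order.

row 20: T[20][3]=3·193448101+262143=580606446  T[20][4]=4·11259666950+193448101=45232115901  T[20][5]=5·147589284710+11259666950=749206090500
row 21: T[21][4]=4·45232115901+580606446=181509070050  T[21][5]=5·749206090500+45232115901=3791262568401
Read S(21,4) = 181509070050, S(21,5) = 3791262568401.

181509070050, 3791262568401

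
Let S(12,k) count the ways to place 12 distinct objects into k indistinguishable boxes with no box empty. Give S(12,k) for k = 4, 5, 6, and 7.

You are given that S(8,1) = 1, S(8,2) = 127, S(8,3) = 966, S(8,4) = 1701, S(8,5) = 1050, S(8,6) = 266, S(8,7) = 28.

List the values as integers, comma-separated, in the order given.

row 9: T[9][1]=1·1+0=1  T[9][2]=2·127+1=255  T[9][3]=3·966+127=3025  T[9][4]=4·1701+966=7770  T[9][5]=5·1050+1701=6951  T[9][6]=6·266+1050=2646  T[9][7]=7·28+266=462
row 10: T[10][2]=2·255+1=511  T[10][3]=3·3025+255=9330  T[10][4]=4·7770+3025=34105  T[10][5]=5·6951+7770=42525  T[10][6]=6·2646+6951=22827  T[10][7]=7·462+2646=5880
row 11: T[11][3]=3·9330+511=28501  T[11][4]=4·34105+9330=145750  T[11][5]=5·42525+34105=246730  T[11][6]=6·22827+42525=179487  T[11][7]=7·5880+22827=63987
row 12: T[12][4]=4·145750+28501=611501  T[12][5]=5·246730+145750=1379400  T[12][6]=6·179487+246730=1323652  T[12][7]=7·63987+179487=627396
Read S(12,4) = 611501, S(12,5) = 1379400, S(12,6) = 1323652, S(12,7) = 627396.

611501, 1379400, 1323652, 627396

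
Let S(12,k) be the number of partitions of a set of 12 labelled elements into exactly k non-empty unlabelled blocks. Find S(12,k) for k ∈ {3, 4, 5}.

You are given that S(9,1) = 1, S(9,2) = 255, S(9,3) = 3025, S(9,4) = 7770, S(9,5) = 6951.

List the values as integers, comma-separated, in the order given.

@10  (10,1):1·1+0→1, (10,2):255·2+1→511, (10,3):3025·3+255→9330, (10,4):7770·4+3025→34105, (10,5):6951·5+7770→42525
@11  (11,2):511·2+1→1023, (11,3):9330·3+511→28501, (11,4):34105·4+9330→145750, (11,5):42525·5+34105→246730
@12  (12,3):28501·3+1023→86526, (12,4):145750·4+28501→611501, (12,5):246730·5+145750→1379400
Read S(12,3) = 86526, S(12,4) = 611501, S(12,5) = 1379400.

86526, 611501, 1379400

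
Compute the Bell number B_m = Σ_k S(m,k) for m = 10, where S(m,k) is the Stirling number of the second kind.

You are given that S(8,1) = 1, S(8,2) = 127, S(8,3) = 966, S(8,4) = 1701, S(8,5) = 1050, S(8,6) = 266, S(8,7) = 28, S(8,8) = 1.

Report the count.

115975

[9] T[9,1]:1*1+0=1 · T[9,2]:2*127+1=255 · T[9,3]:3*966+127=3025 · T[9,4]:4*1701+966=7770 · T[9,5]:5*1050+1701=6951 · T[9,6]:6*266+1050=2646 · T[9,7]:7*28+266=462 · T[9,8]:8*1+28=36 · T[9,9]:9*0+1=1
[10] T[10,1]:1*1+0=1 · T[10,2]:2*255+1=511 · T[10,3]:3*3025+255=9330 · T[10,4]:4*7770+3025=34105 · T[10,5]:5*6951+7770=42525 · T[10,6]:6*2646+6951=22827 · T[10,7]:7*462+2646=5880 · T[10,8]:8*36+462=750 · T[10,9]:9*1+36=45 · T[10,10]:10*0+1=1
B_10 = ΣS(10,k) = 1+511+9330+34105+42525+22827+5880+750+45+1 = 115975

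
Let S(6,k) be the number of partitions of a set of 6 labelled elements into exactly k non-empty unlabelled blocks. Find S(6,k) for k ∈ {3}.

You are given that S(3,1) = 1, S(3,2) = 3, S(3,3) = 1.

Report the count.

row 4: T[4][1]=1·1+0=1  T[4][2]=2·3+1=7  T[4][3]=3·1+3=6
row 5: T[5][2]=2·7+1=15  T[5][3]=3·6+7=25
row 6: T[6][3]=3·25+15=90
Read S(6,3) = 90.

90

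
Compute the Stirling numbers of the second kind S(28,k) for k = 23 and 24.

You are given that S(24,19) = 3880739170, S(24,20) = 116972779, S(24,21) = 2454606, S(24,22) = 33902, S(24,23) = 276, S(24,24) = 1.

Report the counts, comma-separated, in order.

row 25: T[25][20]=20·116972779+3880739170=6220194750  T[25][21]=21·2454606+116972779=168519505  T[25][22]=22·33902+2454606=3200450  T[25][23]=23·276+33902=40250  T[25][24]=24·1+276=300
row 26: T[26][21]=21·168519505+6220194750=9759104355  T[26][22]=22·3200450+168519505=238929405  T[26][23]=23·40250+3200450=4126200  T[26][24]=24·300+40250=47450
row 27: T[27][22]=22·238929405+9759104355=15015551265  T[27][23]=23·4126200+238929405=333832005  T[27][24]=24·47450+4126200=5265000
row 28: T[28][23]=23·333832005+15015551265=22693687380  T[28][24]=24·5265000+333832005=460192005
Read S(28,23) = 22693687380, S(28,24) = 460192005.

22693687380, 460192005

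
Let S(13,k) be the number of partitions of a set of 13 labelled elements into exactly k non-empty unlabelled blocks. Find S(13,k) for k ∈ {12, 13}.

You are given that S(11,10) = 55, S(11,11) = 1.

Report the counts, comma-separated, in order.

78, 1

@12  (12,11):1·11+55→66, (12,12):0·12+1→1
@13  (13,12):1·12+66→78, (13,13):0·13+1→1
Read S(13,12) = 78, S(13,13) = 1.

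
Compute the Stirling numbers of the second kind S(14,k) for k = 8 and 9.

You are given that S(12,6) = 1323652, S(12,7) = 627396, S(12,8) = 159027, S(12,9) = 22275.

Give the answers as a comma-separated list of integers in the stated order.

row 13: T[13][7]=7·627396+1323652=5715424  T[13][8]=8·159027+627396=1899612  T[13][9]=9·22275+159027=359502
row 14: T[14][8]=8·1899612+5715424=20912320  T[14][9]=9·359502+1899612=5135130
Read S(14,8) = 20912320, S(14,9) = 5135130.

20912320, 5135130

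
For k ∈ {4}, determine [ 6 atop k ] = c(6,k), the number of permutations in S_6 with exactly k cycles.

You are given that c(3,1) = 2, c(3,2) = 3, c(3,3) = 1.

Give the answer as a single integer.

i=4: T(4,2)=2+3·3=11 | T(4,3)=3+3·1=6 | T(4,4)=1+3·0=1
i=5: T(5,3)=11+4·6=35 | T(5,4)=6+4·1=10
i=6: T(6,4)=35+5·10=85
Read c(6,4) = 85.

85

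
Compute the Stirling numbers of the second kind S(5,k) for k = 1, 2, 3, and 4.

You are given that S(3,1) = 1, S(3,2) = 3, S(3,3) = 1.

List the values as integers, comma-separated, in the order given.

1, 15, 25, 10

[4] T[4,1]:1*1+0=1 · T[4,2]:2*3+1=7 · T[4,3]:3*1+3=6 · T[4,4]:4*0+1=1
[5] T[5,1]:1*1+0=1 · T[5,2]:2*7+1=15 · T[5,3]:3*6+7=25 · T[5,4]:4*1+6=10
Read S(5,1) = 1, S(5,2) = 15, S(5,3) = 25, S(5,4) = 10.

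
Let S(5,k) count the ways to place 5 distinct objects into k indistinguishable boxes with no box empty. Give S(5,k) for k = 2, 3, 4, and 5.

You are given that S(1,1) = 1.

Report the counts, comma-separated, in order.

15, 25, 10, 1

row 2: T[2][1]=1·1+0=1  T[2][2]=2·0+1=1
row 3: T[3][1]=1·1+0=1  T[3][2]=2·1+1=3  T[3][3]=3·0+1=1
row 4: T[4][1]=1·1+0=1  T[4][2]=2·3+1=7  T[4][3]=3·1+3=6  T[4][4]=4·0+1=1
row 5: T[5][2]=2·7+1=15  T[5][3]=3·6+7=25  T[5][4]=4·1+6=10  T[5][5]=5·0+1=1
Read S(5,2) = 15, S(5,3) = 25, S(5,4) = 10, S(5,5) = 1.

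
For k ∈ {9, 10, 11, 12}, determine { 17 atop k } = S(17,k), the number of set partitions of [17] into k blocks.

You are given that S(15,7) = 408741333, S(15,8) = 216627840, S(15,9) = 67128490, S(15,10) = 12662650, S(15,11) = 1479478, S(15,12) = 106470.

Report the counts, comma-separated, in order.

9528822303, 2758334150, 512060978, 62022324

@16  (16,8):216627840·8+408741333→2141764053, (16,9):67128490·9+216627840→820784250, (16,10):12662650·10+67128490→193754990, (16,11):1479478·11+12662650→28936908, (16,12):106470·12+1479478→2757118
@17  (17,9):820784250·9+2141764053→9528822303, (17,10):193754990·10+820784250→2758334150, (17,11):28936908·11+193754990→512060978, (17,12):2757118·12+28936908→62022324
Read S(17,9) = 9528822303, S(17,10) = 2758334150, S(17,11) = 512060978, S(17,12) = 62022324.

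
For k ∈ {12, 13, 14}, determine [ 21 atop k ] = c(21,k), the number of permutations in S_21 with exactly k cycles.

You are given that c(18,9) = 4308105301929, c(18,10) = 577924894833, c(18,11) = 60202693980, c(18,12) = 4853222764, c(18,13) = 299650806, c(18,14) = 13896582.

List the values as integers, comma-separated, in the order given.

135585182899530, 11310276995381, 756111184500

row 19: T[19][10]=18·577924894833+4308105301929=14710753408923  T[19][11]=18·60202693980+577924894833=1661573386473  T[19][12]=18·4853222764+60202693980=147560703732  T[19][13]=18·299650806+4853222764=10246937272  T[19][14]=18·13896582+299650806=549789282
row 20: T[20][11]=19·1661573386473+14710753408923=46280647751910  T[20][12]=19·147560703732+1661573386473=4465226757381  T[20][13]=19·10246937272+147560703732=342252511900  T[20][14]=19·549789282+10246937272=20692933630
row 21: T[21][12]=20·4465226757381+46280647751910=135585182899530  T[21][13]=20·342252511900+4465226757381=11310276995381  T[21][14]=20·20692933630+342252511900=756111184500
Read c(21,12) = 135585182899530, c(21,13) = 11310276995381, c(21,14) = 756111184500.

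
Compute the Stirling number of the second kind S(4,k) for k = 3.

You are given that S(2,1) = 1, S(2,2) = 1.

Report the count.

6

i=3: T(3,2)=1+2·1=3 | T(3,3)=1+3·0=1
i=4: T(4,3)=3+3·1=6
Read S(4,3) = 6.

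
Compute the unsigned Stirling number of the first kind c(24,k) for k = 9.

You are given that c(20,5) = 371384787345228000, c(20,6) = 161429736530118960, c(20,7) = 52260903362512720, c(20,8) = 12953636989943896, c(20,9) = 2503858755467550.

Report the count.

1204749260161737632496

i=21: T(21,6)=371384787345228000+20·161429736530118960=3599979517947607200 | T(21,7)=161429736530118960+20·52260903362512720=1206647803780373360 | T(21,8)=52260903362512720+20·12953636989943896=311333643161390640 | T(21,9)=12953636989943896+20·2503858755467550=63030812099294896
i=22: T(22,7)=3599979517947607200+21·1206647803780373360=28939583397335447760 | T(22,8)=1206647803780373360+21·311333643161390640=7744654310169576800 | T(22,9)=311333643161390640+21·63030812099294896=1634980697246583456
i=23: T(23,8)=28939583397335447760+22·7744654310169576800=199321978221066137360 | T(23,9)=7744654310169576800+22·1634980697246583456=43714229649594412832
i=24: T(24,9)=199321978221066137360+23·43714229649594412832=1204749260161737632496
Read c(24,9) = 1204749260161737632496.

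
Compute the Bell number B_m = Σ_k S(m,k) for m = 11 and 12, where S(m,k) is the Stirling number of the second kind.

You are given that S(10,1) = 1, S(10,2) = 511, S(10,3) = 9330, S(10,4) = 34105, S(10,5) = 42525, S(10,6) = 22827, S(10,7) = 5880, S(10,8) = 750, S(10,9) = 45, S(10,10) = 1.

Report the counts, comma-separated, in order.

[11] T[11,1]:1*1+0=1 · T[11,2]:2*511+1=1023 · T[11,3]:3*9330+511=28501 · T[11,4]:4*34105+9330=145750 · T[11,5]:5*42525+34105=246730 · T[11,6]:6*22827+42525=179487 · T[11,7]:7*5880+22827=63987 · T[11,8]:8*750+5880=11880 · T[11,9]:9*45+750=1155 · T[11,10]:10*1+45=55 · T[11,11]:11*0+1=1
[12] T[12,1]:1*1+0=1 · T[12,2]:2*1023+1=2047 · T[12,3]:3*28501+1023=86526 · T[12,4]:4*145750+28501=611501 · T[12,5]:5*246730+145750=1379400 · T[12,6]:6*179487+246730=1323652 · T[12,7]:7*63987+179487=627396 · T[12,8]:8*11880+63987=159027 · T[12,9]:9*1155+11880=22275 · T[12,10]:10*55+1155=1705 · T[12,11]:11*1+55=66 · T[12,12]:12*0+1=1
B_11 = ΣS(11,k) = 1+1023+28501+145750+246730+179487+63987+11880+1155+55+1 = 678570
B_12 = ΣS(12,k) = 1+2047+86526+611501+1379400+1323652+627396+159027+22275+1705+66+1 = 4213597

678570, 4213597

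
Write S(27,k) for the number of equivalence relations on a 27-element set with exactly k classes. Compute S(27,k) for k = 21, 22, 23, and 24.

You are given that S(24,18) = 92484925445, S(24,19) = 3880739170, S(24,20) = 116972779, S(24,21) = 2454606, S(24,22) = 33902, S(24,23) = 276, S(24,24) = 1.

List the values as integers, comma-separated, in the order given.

row 25: T[25][19]=19·3880739170+92484925445=166218969675  T[25][20]=20·116972779+3880739170=6220194750  T[25][21]=21·2454606+116972779=168519505  T[25][22]=22·33902+2454606=3200450  T[25][23]=23·276+33902=40250  T[25][24]=24·1+276=300
row 26: T[26][20]=20·6220194750+166218969675=290622864675  T[26][21]=21·168519505+6220194750=9759104355  T[26][22]=22·3200450+168519505=238929405  T[26][23]=23·40250+3200450=4126200  T[26][24]=24·300+40250=47450
row 27: T[27][21]=21·9759104355+290622864675=495564056130  T[27][22]=22·238929405+9759104355=15015551265  T[27][23]=23·4126200+238929405=333832005  T[27][24]=24·47450+4126200=5265000
Read S(27,21) = 495564056130, S(27,22) = 15015551265, S(27,23) = 333832005, S(27,24) = 5265000.

495564056130, 15015551265, 333832005, 5265000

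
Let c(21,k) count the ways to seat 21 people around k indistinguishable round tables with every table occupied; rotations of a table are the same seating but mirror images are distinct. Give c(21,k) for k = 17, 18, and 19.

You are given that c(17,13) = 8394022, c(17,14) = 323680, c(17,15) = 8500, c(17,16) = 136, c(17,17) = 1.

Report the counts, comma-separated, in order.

row 18: T[18][14]=17·323680+8394022=13896582  T[18][15]=17·8500+323680=468180  T[18][16]=17·136+8500=10812  T[18][17]=17·1+136=153  T[18][18]=17·0+1=1
row 19: T[19][15]=18·468180+13896582=22323822  T[19][16]=18·10812+468180=662796  T[19][17]=18·153+10812=13566  T[19][18]=18·1+153=171  T[19][19]=18·0+1=1
row 20: T[20][16]=19·662796+22323822=34916946  T[20][17]=19·13566+662796=920550  T[20][18]=19·171+13566=16815  T[20][19]=19·1+171=190
row 21: T[21][17]=20·920550+34916946=53327946  T[21][18]=20·16815+920550=1256850  T[21][19]=20·190+16815=20615
Read c(21,17) = 53327946, c(21,18) = 1256850, c(21,19) = 20615.

53327946, 1256850, 20615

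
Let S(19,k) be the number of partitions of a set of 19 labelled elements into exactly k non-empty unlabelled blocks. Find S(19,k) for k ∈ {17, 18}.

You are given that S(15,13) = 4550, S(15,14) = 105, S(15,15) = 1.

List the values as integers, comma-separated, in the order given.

12597, 171

[16] T[16,14]:14*105+4550=6020 · T[16,15]:15*1+105=120 · T[16,16]:16*0+1=1
[17] T[17,15]:15*120+6020=7820 · T[17,16]:16*1+120=136 · T[17,17]:17*0+1=1
[18] T[18,16]:16*136+7820=9996 · T[18,17]:17*1+136=153 · T[18,18]:18*0+1=1
[19] T[19,17]:17*153+9996=12597 · T[19,18]:18*1+153=171
Read S(19,17) = 12597, S(19,18) = 171.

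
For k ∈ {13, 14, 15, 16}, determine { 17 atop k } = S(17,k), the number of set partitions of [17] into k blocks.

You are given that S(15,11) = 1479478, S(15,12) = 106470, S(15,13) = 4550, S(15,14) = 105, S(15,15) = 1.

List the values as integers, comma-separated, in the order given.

4910178, 249900, 7820, 136

[16] T[16,12]:12*106470+1479478=2757118 · T[16,13]:13*4550+106470=165620 · T[16,14]:14*105+4550=6020 · T[16,15]:15*1+105=120 · T[16,16]:16*0+1=1
[17] T[17,13]:13*165620+2757118=4910178 · T[17,14]:14*6020+165620=249900 · T[17,15]:15*120+6020=7820 · T[17,16]:16*1+120=136
Read S(17,13) = 4910178, S(17,14) = 249900, S(17,15) = 7820, S(17,16) = 136.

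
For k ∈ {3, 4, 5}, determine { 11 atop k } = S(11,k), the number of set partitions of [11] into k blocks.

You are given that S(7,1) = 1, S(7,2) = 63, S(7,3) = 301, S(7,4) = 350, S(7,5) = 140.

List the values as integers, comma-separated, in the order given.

@8  (8,1):1·1+0→1, (8,2):63·2+1→127, (8,3):301·3+63→966, (8,4):350·4+301→1701, (8,5):140·5+350→1050
@9  (9,1):1·1+0→1, (9,2):127·2+1→255, (9,3):966·3+127→3025, (9,4):1701·4+966→7770, (9,5):1050·5+1701→6951
@10  (10,2):255·2+1→511, (10,3):3025·3+255→9330, (10,4):7770·4+3025→34105, (10,5):6951·5+7770→42525
@11  (11,3):9330·3+511→28501, (11,4):34105·4+9330→145750, (11,5):42525·5+34105→246730
Read S(11,3) = 28501, S(11,4) = 145750, S(11,5) = 246730.

28501, 145750, 246730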